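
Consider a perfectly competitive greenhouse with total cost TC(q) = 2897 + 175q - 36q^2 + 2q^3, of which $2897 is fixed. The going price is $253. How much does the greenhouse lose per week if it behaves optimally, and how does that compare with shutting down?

AVC = 175 - 36q + 2q^2; min AVC = $13 at q = 9. Since P = $253 ≥ min AVC, the firm produces.
With MC = 175 - 72q + 6q^2, P = MC on the upward-sloping part at q* = 13.
TR = 253·13 = 3289. TC = 2897 + 585 = 3482. Profit = 3289 − 3482 = -$193.
Shutting down would mean losing the fixed cost of $2897, so operating at a loss of $193 is better by $2704.

Profit = -$193 at q = 13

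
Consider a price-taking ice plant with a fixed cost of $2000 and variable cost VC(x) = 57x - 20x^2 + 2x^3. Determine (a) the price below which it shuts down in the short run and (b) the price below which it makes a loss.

AVC = 57 - 20x + 2x^2; minimized at x = 5, giving min AVC = $7. That is the shutdown price.
ATC = 2000/x + 57 - 20x + 2x^2. Setting dATC/dx = −2000/x^2 − 20 + 4x = 0 gives x = 10 (since 4·10^3 − 20·10^2 = 2000).
min ATC = 2000/10 + 57 − 20·10 + 2·10^2 = $257. That is the break-even price.
For $7 ≤ P < $257 the firm produces at a loss; below $7 it shuts down.

Shutdown price = $7; break-even price = $257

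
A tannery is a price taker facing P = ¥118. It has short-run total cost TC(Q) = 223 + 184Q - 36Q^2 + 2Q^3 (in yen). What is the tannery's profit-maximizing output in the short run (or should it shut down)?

Strip out fixed cost: VC = 184Q - 36Q^2 + 2Q^3. Then AVC = 184 - 36Q + 2Q^2 and MC = 184 - 72Q + 6Q^2.
AVC hits its minimum where MC = AVC, at Q = 9, giving min AVC = 184 - 36·9 + 2·9^2 = ¥22.
Because ¥118 ≥ ¥22, revenue can cover variable cost; the firm operates.
P = MC gives 66 - 72Q + 6Q^2 = 0, with roots 1 and 11. Take the larger (rising MC): Q* = 11.
Check: AVC at Q = 11 is ¥30 ≤ P, so revenue covers variable cost.
Profit = P·Q − TC = 118·11 − 553 = ¥745.

Produce at Q = 11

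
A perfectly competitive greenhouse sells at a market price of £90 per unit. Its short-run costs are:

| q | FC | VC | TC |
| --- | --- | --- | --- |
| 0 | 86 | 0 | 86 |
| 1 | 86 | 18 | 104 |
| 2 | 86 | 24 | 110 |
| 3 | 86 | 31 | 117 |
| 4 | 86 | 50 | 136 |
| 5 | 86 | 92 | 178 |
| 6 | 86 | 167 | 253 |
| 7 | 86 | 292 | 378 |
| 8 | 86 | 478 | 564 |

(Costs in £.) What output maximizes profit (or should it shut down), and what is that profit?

Tabulate TR − TC: q=0: -86; q=1: -14; q=2: 70; q=3: 153; q=4: 224; q=5: 272; q=6: 287; q=7: 252; q=8: 156.
Profit is maximized at q = 6. AVC there is 167/6 = £27.83 ≤ P, so producing beats shutting down (which would give -£86).

q = 6; profit = £287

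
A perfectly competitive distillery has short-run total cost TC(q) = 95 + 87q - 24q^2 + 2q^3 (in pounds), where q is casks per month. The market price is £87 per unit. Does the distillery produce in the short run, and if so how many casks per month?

Produce at q = 8

Variable cost is VC = 87q - 24q^2 + 2q^3, so AVC = VC/q = 87 - 24q + 2q^2 and MC = dTC/dq = 87 - 48q + 6q^2.
The AVC parabola has its vertex at q = 24/4 = 6, where AVC = 87 - 24·6 + 2·6^2 = £15.
Since P = £87 ≥ min AVC = £15, price covers variable cost and the firm should produce.
P = MC gives -48q + 6q^2 = 0, with roots 0 and 8. Take the larger (rising MC): q* = 8.
Check: AVC at q = 8 is £23 ≤ P, so revenue covers variable cost.
Profit = P·q − TC = 87·8 − 279 = £417.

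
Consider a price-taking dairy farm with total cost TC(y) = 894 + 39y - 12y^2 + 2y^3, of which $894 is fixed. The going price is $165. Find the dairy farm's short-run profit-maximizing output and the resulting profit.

Profit = -$110 at y = 7

AVC = 39 - 12y + 2y^2; min AVC = $21 at y = 3. Since P = $165 ≥ min AVC, the firm produces.
MC = 39 - 24y + 6y^2. Setting P = MC and taking the root on the rising branch gives y* = 7.
TR = 165·7 = 1155. TC = 894 + 371 = 1265. Profit = 1155 − 1265 = -$110.
Shutting down would mean losing the fixed cost of $894, so operating at a loss of $110 is better by $784.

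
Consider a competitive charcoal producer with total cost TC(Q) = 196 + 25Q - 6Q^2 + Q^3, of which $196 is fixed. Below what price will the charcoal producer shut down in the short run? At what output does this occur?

Short-run supply begins at min AVC. From VC = 25Q - 6Q^2 + Q^3, AVC = 25 - 6Q + Q^2.
At the minimum of AVC, MC = AVC. MC = 25 - 12Q + 3Q^2; setting MC = AVC gives 2Q^2 - 6Q = 0, so Q = 3. min AVC = 16.
So the shutdown price is $16.

$16 per unit, at Q = 3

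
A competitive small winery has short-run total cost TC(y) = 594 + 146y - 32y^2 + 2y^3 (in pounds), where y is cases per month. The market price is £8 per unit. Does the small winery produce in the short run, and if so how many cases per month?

Shut down

From TC, MC = TC'(y) = 146 - 64y + 6y^2 and AVC = VC/y = 146 - 32y + 2y^2.
AVC hits its minimum where MC = AVC, at y = 8, giving min AVC = 146 - 32·8 + 2·8^2 = £18.
Since P = £8 < min AVC = £18, price fails to cover variable cost at any output.
Shutting down limits the loss to fixed cost, £594.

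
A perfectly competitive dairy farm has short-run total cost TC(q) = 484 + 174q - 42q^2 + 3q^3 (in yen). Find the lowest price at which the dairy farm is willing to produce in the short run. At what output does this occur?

¥27 per unit, at q = 7

The firm shuts down when price falls below the minimum of average variable cost. AVC = VC/q = 174 - 42q + 3q^2.
dAVC/dq = -42 + 6q = 0 gives q = 7. min AVC = 174 - 42·7 + 3·7^2 = 27.
The firm shuts down for any P below ¥27.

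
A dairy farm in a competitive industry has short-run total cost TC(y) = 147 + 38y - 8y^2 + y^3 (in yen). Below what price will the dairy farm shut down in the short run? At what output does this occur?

¥22 per unit, at y = 4

Short-run supply begins at min AVC. From VC = 38y - 8y^2 + y^3, AVC = 38 - 8y + y^2.
dAVC/dy = -8 + 2y = 0 gives y = 4. min AVC = 38 - 8·4 + 4^2 = 22.
So the shutdown price is ¥22.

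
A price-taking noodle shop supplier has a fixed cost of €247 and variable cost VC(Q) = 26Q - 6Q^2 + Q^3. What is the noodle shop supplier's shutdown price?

€17 per unit

Short-run supply begins at min AVC. From VC = 26Q - 6Q^2 + Q^3, AVC = 26 - 6Q + Q^2.
dAVC/dQ = -6 + 2Q = 0 gives Q = 3. min AVC = 26 - 6·3 + 3^2 = 17.
The firm shuts down for any P below €17.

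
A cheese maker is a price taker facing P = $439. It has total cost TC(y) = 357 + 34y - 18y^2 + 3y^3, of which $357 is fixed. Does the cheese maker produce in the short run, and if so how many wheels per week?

Produce at y = 9

Variable cost is VC = 34y - 18y^2 + 3y^3, so AVC = VC/y = 34 - 18y + 3y^2 and MC = dTC/dy = 34 - 36y + 9y^2.
The AVC parabola has its vertex at y = 18/6 = 3, where AVC = 34 - 18·3 + 3·3^2 = $7.
Since P = $439 ≥ min AVC = $7, price covers variable cost and the firm should produce.
P = MC gives -405 - 36y + 9y^2 = 0, with roots -5 and 9. Take the larger (rising MC): y* = 9.
Check: AVC at y = 9 is $115 ≤ P, so revenue covers variable cost.
Profit = P·y − TC = 439·9 − 1392 = $2559.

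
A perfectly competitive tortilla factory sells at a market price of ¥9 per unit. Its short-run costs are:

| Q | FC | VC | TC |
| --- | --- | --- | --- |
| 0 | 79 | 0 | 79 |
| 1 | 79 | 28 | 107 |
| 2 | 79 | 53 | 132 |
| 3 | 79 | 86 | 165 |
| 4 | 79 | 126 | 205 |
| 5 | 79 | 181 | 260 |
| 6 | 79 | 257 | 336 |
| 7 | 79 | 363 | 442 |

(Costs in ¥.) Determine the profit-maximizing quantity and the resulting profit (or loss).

Q = 0 (shut down); profit = -¥79

Profit at each row (π = 9Q − TC): Q=0: -79; Q=1: -98; Q=2: -114; Q=3: -138; Q=4: -169; Q=5: -215; Q=6: -282; Q=7: -379.
Profit is highest at Q = 0. Equivalently, the lowest AVC in the table is 53/2 ≈ ¥26.50 at Q = 2, and P = ¥9 falls below it — price never covers variable cost, so the firm shuts down and loses only its fixed cost.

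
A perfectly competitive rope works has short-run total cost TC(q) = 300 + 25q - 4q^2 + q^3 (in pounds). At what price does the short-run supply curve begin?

Short-run supply begins at min AVC. From VC = 25q - 4q^2 + q^3, AVC = 25 - 4q + q^2.
dAVC/dq = -4 + 2q = 0 gives q = 2. min AVC = 25 - 4·2 + 2^2 = 21.
For P < £21 the firm produces nothing.

£21 per unit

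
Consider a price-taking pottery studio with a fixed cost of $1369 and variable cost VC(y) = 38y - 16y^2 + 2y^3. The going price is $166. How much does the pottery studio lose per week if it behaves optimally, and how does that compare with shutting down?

Profit = -$345 at y = 8

AVC = 38 - 16y + 2y^2 has its minimum $6 at y = 4; price $166 clears that bar, so the firm operates.
MC = 38 - 32y + 6y^2. Setting P = MC and taking the root on the rising branch gives y* = 8.
TR = 166·8 = 1328. TC = 1369 + 304 = 1673. Profit = 1328 − 1673 = -$345.
By producing, the firm covers all variable cost plus $1024 of fixed cost; shutting down would lose the full $1369.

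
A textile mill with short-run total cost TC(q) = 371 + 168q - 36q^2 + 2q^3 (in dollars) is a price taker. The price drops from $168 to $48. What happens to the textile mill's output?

Output falls from 12 to 10

MC = 168 - 72q + 6q^2; the shutdown threshold is min AVC = $6 (at q = 9).
With P = $168 above the shutdown price, P = MC gives q = 12.
At P = $48 ≥ min AVC, set P = MC: q = 10. The firm stays open but cuts output.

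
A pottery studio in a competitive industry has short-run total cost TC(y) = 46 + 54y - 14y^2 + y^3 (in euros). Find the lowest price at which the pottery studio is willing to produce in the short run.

Short-run supply begins at min AVC. From VC = 54y - 14y^2 + y^3, AVC = 54 - 14y + y^2.
At the minimum of AVC, MC = AVC. MC = 54 - 28y + 3y^2; setting MC = AVC gives 2y^2 - 14y = 0, so y = 7. min AVC = 5.
So the shutdown price is €5.

€5 per unit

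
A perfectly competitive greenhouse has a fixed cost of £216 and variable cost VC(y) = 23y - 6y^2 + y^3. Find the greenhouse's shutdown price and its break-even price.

Shutdown price = £14; break-even price = £59

Shutdown price = min AVC. AVC = 23 - 6y + y^2, with vertex at y = 3 and minimum £14.
ATC = 216/y + 23 - 6y + y^2. Setting dATC/dy = −216/y^2 − 6 + 2y = 0 gives y = 6 (since 2·6^3 − 6·6^2 = 216).
min ATC = 216/6 + 23 − 6·6 + 6^2 = £59. That is the break-even price.
Between these two prices the firm operates at a loss; above £59 it earns a profit.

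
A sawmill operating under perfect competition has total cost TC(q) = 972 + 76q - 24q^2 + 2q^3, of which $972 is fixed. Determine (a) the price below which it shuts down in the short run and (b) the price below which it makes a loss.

Shutdown price = $4; break-even price = $130

Shutdown price = min AVC. AVC = 76 - 24q + 2q^2, with vertex at q = 6 and minimum $4.
ATC = 972/q + 76 - 24q + 2q^2. Setting dATC/dq = −972/q^2 − 24 + 4q = 0 gives q = 9 (since 4·9^3 − 24·9^2 = 972).
min ATC = 972/9 + 76 − 24·9 + 2·9^2 = $130. That is the break-even price.
For $4 ≤ P < $130 the firm produces at a loss; below $4 it shuts down.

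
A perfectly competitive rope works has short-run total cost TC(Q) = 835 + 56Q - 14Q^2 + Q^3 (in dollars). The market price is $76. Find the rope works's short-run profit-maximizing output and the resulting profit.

Profit = -$235 at Q = 10

AVC = 56 - 14Q + Q^2 has its minimum $7 at Q = 7; price $76 clears that bar, so the firm operates.
MC = 56 - 28Q + 3Q^2. Setting P = MC and taking the root on the rising branch gives Q* = 10.
TR = 76·10 = 760. TC = 835 + 160 = 995. Profit = 760 − 995 = -$235.
That loss of $235 beats the $835 the firm would lose by shutting down; producing recovers $600 of fixed cost.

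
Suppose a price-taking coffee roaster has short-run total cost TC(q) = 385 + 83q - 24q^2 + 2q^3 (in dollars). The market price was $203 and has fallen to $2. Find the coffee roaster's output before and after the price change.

AVC = 83 - 24q + 2q^2, minimized at q = 6 where min AVC = $11. MC = 83 - 48q + 6q^2.
At P = $203 ≥ min AVC, set P = MC on the rising branch: q = 10.
At P = $2 < min AVC = $11, price no longer covers variable cost at any output, so the firm shuts down: q = 0.

Output falls from 10 to 0 (the firm shuts down)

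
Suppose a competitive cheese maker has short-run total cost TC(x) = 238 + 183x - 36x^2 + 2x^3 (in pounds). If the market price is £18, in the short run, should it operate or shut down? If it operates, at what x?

Strip out fixed cost: VC = 183x - 36x^2 + 2x^3. Then AVC = 183 - 36x + 2x^2 and MC = 183 - 72x + 6x^2.
AVC is minimized where dAVC/dx = -36 + 4x = 0, at x = 9; min AVC = 183 - 36·9 + 2·9^2 = £21.
With P < min AVC (£18 < £21), every unit sold adds to the loss.
The firm minimizes its loss by shutting down and losing only its fixed cost of £238.

Shut down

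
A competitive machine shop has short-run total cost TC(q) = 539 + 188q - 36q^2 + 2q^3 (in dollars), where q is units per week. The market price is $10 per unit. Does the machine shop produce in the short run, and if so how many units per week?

Shut down

From TC, MC = TC'(q) = 188 - 72q + 6q^2 and AVC = VC/q = 188 - 36q + 2q^2.
The AVC parabola has its vertex at q = 36/4 = 9, where AVC = 188 - 36·9 + 2·9^2 = $26.
With P < min AVC ($10 < $26), every unit sold adds to the loss.
Best response: produce nothing and absorb the $539 fixed cost.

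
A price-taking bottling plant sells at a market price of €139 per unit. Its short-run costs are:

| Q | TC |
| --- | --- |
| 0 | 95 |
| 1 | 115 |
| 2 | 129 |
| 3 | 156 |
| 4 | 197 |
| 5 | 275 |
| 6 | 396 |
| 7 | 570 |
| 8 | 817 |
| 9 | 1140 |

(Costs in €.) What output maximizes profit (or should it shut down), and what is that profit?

Compute π = P·Q − TC at each output: Q=0: -95; Q=1: 24; Q=2: 149; Q=3: 261; Q=4: 359; Q=5: 420; Q=6: 438; Q=7: 403; Q=8: 295; Q=9: 111.
Profit is maximized at Q = 6. AVC there is 301/6 = €50.17 ≤ P, so producing beats shutting down (which would give -€95).

Q = 6; profit = €438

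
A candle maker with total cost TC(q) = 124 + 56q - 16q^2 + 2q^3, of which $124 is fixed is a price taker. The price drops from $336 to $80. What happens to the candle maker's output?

AVC = 56 - 16q + 2q^2, minimized at q = 4 where min AVC = $24. MC = 56 - 32q + 6q^2.
At P = $336 ≥ min AVC, set P = MC on the rising branch: q = 10.
At P = $80 ≥ min AVC, set P = MC: q = 6. The firm stays open but cuts output.

Output falls from 10 to 6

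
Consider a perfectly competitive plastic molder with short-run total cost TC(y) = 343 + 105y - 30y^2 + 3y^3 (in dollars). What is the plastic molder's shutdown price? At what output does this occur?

$30 per unit, at y = 5

The firm shuts down when price falls below the minimum of average variable cost. AVC = VC/y = 105 - 30y + 3y^2.
At the minimum of AVC, MC = AVC. MC = 105 - 60y + 9y^2; setting MC = AVC gives 6y^2 - 30y = 0, so y = 5. min AVC = 30.
So the shutdown price is $30.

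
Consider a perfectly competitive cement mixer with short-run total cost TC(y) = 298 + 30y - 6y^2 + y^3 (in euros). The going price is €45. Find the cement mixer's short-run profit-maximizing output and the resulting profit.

Profit = -€198 at y = 5

AVC = 30 - 6y + y^2; min AVC = €21 at y = 3. Since P = €45 ≥ min AVC, the firm produces.
With MC = 30 - 12y + 3y^2, P = MC on the upward-sloping part at y* = 5.
TR = 45·5 = 225. TC = 298 + 125 = 423. Profit = 225 − 423 = -€198.
Shutting down would mean losing the fixed cost of €298, so operating at a loss of €198 is better by €100.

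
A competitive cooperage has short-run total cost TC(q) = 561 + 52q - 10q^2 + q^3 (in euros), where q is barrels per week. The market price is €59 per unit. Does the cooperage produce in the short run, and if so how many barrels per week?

Strip out fixed cost: VC = 52q - 10q^2 + q^3. Then AVC = 52 - 10q + q^2 and MC = 52 - 20q + 3q^2.
AVC is minimized where dAVC/dq = -10 + 2q = 0, at q = 5; min AVC = 52 - 10·5 + 5^2 = €27.
Since P = €59 ≥ min AVC = €27, price covers variable cost and the firm should produce.
Solving P = MC: -7 - 20q + 3q^2 = 0 ⇒ q = -1/3 or 7. On the upward-sloping branch, q* = 7.
Check: AVC at q = 7 is €31 ≤ P, so revenue covers variable cost.
Profit = P·q − TC = 59·7 − 778 = -€365, a loss, but smaller than the €561 fixed cost the firm would lose by shutting down.

Produce at q = 7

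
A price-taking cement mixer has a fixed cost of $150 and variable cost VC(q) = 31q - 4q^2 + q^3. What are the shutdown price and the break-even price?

Shutdown price = $27; break-even price = $66

AVC = 31 - 4q + q^2; minimized at q = 2, giving min AVC = $27. That is the shutdown price.
ATC = 150/q + 31 - 4q + q^2. Setting dATC/dq = −150/q^2 − 4 + 2q = 0 gives q = 5 (since 2·5^3 − 4·5^2 = 150).
min ATC = 150/5 + 31 − 4·5 + 5^2 = $66. That is the break-even price.
For $27 ≤ P < $66 the firm produces at a loss; below $27 it shuts down.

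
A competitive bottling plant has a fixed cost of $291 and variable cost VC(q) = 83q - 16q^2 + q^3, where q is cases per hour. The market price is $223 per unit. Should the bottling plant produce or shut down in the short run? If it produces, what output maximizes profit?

Produce at q = 14

From TC, MC = TC'(q) = 83 - 32q + 3q^2 and AVC = VC/q = 83 - 16q + q^2.
AVC hits its minimum where MC = AVC, at q = 8, giving min AVC = 83 - 16·8 + 8^2 = $19.
Because $223 ≥ $19, revenue can cover variable cost; the firm operates.
Solving P = MC: -140 - 32q + 3q^2 = 0 ⇒ q = -10/3 or 14. On the upward-sloping branch, q* = 14.
Check: AVC at q = 14 is $55 ≤ P, so revenue covers variable cost.
Profit = P·q − TC = 223·14 − 1061 = $2061.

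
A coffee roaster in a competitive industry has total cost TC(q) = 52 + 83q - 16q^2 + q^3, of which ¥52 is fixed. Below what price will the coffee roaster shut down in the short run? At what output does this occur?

The shutdown price is the minimum of AVC. VC = 83q - 16q^2 + q^3, so AVC = 83 - 16q + q^2.
At the minimum of AVC, MC = AVC. MC = 83 - 32q + 3q^2; setting MC = AVC gives 2q^2 - 16q = 0, so q = 8. min AVC = 19.
So the shutdown price is ¥19.

¥19 per unit, at q = 8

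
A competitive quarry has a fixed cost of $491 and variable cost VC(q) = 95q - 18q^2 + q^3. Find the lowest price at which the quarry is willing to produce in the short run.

$14 per unit

Short-run supply begins at min AVC. From VC = 95q - 18q^2 + q^3, AVC = 95 - 18q + q^2.
At the minimum of AVC, MC = AVC. MC = 95 - 36q + 3q^2; setting MC = AVC gives 2q^2 - 18q = 0, so q = 9. min AVC = 14.
For P < $14 the firm produces nothing.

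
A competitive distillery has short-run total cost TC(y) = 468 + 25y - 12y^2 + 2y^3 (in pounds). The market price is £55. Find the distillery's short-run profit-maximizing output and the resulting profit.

AVC = 25 - 12y + 2y^2; min AVC = £7 at y = 3. Since P = £55 ≥ min AVC, the firm produces.
With MC = 25 - 24y + 6y^2, P = MC on the upward-sloping part at y* = 5.
TR = 55·5 = 275. TC = 468 + 75 = 543. Profit = 275 − 543 = -£268.
That loss of £268 beats the £468 the firm would lose by shutting down; producing recovers £200 of fixed cost.

Profit = -£268 at y = 5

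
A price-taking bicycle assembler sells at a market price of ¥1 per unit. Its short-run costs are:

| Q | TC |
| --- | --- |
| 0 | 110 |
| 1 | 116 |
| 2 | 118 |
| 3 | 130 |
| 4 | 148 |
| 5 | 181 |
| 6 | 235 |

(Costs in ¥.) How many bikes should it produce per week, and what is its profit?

Tabulate TR − TC: Q=0: -110; Q=1: -115; Q=2: -116; Q=3: -127; Q=4: -144; Q=5: -176; Q=6: -229.
Profit is highest at Q = 0. Equivalently, the lowest AVC in the table is 8/2 ≈ ¥4 at Q = 2, and P = ¥1 falls below it — price never covers variable cost, so the firm shuts down and loses only its fixed cost.

Q = 0 (shut down); profit = -¥110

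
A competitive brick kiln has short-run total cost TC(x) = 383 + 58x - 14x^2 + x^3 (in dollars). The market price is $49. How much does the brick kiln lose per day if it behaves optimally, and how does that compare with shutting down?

Profit = -$59 at x = 9

AVC = 58 - 14x + x^2; min AVC = $9 at x = 7. Since P = $49 ≥ min AVC, the firm produces.
With MC = 58 - 28x + 3x^2, P = MC on the upward-sloping part at x* = 9.
TR = 49·9 = 441. TC = 383 + 117 = 500. Profit = 441 − 500 = -$59.
Shutting down would mean losing the fixed cost of $383, so operating at a loss of $59 is better by $324.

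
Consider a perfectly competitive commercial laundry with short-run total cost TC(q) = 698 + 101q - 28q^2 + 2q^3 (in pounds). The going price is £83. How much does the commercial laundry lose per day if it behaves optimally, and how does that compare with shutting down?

AVC = 101 - 28q + 2q^2; min AVC = £3 at q = 7. Since P = £83 ≥ min AVC, the firm produces.
MC = 101 - 56q + 6q^2. Setting P = MC and taking the root on the rising branch gives q* = 9.
TR = 83·9 = 747. TC = 698 + 99 = 797. Profit = 747 − 797 = -£50.
Shutting down would mean losing the fixed cost of £698, so operating at a loss of £50 is better by £648.

Profit = -£50 at q = 9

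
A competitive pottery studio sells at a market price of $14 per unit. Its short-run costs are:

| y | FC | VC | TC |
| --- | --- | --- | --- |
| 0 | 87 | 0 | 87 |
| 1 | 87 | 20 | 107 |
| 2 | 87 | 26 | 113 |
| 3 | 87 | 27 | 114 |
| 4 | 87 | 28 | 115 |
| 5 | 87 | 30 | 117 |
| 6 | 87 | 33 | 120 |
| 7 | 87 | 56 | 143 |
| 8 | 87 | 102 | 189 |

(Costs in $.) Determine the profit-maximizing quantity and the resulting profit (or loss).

Tabulate TR − TC: y=0: -87; y=1: -93; y=2: -85; y=3: -72; y=4: -59; y=5: -47; y=6: -36; y=7: -45; y=8: -77.
Profit is maximized at y = 6. AVC there is 33/6 = $5.50 ≤ P, so producing beats shutting down (which would give -$87).

y = 6; profit = -$36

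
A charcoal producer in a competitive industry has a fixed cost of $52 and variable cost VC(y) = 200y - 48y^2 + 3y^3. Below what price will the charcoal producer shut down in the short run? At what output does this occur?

$8 per unit, at y = 8

Short-run supply begins at min AVC. From VC = 200y - 48y^2 + 3y^3, AVC = 200 - 48y + 3y^2.
At the minimum of AVC, MC = AVC. MC = 200 - 96y + 9y^2; setting MC = AVC gives 6y^2 - 48y = 0, so y = 8. min AVC = 8.
The firm shuts down for any P below $8.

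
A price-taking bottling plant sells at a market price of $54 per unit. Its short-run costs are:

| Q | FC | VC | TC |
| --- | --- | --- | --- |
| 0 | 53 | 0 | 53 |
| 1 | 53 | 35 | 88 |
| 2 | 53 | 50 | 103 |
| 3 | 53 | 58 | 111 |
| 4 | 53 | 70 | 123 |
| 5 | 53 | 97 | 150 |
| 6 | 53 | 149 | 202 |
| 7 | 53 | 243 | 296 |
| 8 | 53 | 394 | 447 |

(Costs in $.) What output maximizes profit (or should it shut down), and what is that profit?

Q = 6; profit = $122

Compute π = P·Q − TC at each output: Q=0: -53; Q=1: -34; Q=2: 5; Q=3: 51; Q=4: 93; Q=5: 120; Q=6: 122; Q=7: 82; Q=8: -15.
Profit is maximized at Q = 6. AVC there is 149/6 = $24.83 ≤ P, so producing beats shutting down (which would give -$53).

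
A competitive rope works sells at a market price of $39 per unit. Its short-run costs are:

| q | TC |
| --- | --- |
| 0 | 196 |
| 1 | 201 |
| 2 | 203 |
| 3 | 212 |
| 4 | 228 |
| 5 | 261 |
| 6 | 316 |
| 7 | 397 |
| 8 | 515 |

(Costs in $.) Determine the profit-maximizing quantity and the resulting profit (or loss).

q = 5; profit = -$66

Compute π = P·q − TC at each output: q=0: -196; q=1: -162; q=2: -125; q=3: -95; q=4: -72; q=5: -66; q=6: -82; q=7: -124; q=8: -203.
Profit is maximized at q = 5. AVC there is 65/5 = $13 ≤ P, so producing beats shutting down (which would give -$196).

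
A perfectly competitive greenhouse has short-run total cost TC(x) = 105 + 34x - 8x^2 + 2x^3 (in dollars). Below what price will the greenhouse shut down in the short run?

Short-run supply begins at min AVC. From VC = 34x - 8x^2 + 2x^3, AVC = 34 - 8x + 2x^2.
dAVC/dx = -8 + 4x = 0 gives x = 2. min AVC = 34 - 8·2 + 2·2^2 = 26.
For P < $26 the firm produces nothing.

$26 per unit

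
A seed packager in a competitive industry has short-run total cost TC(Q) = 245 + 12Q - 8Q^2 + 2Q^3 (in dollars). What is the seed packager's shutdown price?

The shutdown price is the minimum of AVC. VC = 12Q - 8Q^2 + 2Q^3, so AVC = 12 - 8Q + 2Q^2.
At the minimum of AVC, MC = AVC. MC = 12 - 16Q + 6Q^2; setting MC = AVC gives 4Q^2 - 8Q = 0, so Q = 2. min AVC = 4.
So the shutdown price is $4.

$4 per unit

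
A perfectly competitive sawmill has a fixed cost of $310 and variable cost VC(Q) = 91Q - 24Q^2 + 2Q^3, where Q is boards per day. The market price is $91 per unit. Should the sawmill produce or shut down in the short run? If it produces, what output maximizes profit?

Produce at Q = 8

From TC, MC = TC'(Q) = 91 - 48Q + 6Q^2 and AVC = VC/Q = 91 - 24Q + 2Q^2.
AVC hits its minimum where MC = AVC, at Q = 6, giving min AVC = 91 - 24·6 + 2·6^2 = $19.
Because $91 ≥ $19, revenue can cover variable cost; the firm operates.
P = MC gives -48Q + 6Q^2 = 0, with roots 0 and 8. Take the larger (rising MC): Q* = 8.
Check: AVC at Q = 8 is $27 ≤ P, so revenue covers variable cost.
Profit = P·Q − TC = 91·8 − 526 = $202.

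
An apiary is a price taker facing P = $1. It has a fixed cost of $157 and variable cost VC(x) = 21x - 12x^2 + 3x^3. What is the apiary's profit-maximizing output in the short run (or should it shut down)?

From TC, MC = TC'(x) = 21 - 24x + 9x^2 and AVC = VC/x = 21 - 12x + 3x^2.
AVC hits its minimum where MC = AVC, at x = 2, giving min AVC = 21 - 12·2 + 3·2^2 = $9.
P = $1 lies below min AVC = $9; no output level covers variable cost.
Shutting down limits the loss to fixed cost, $157.

Shut down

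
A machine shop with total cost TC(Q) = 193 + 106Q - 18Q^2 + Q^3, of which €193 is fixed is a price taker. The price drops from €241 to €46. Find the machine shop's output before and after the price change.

MC = 106 - 36Q + 3Q^2; the shutdown threshold is min AVC = €25 (at Q = 9).
With P = €241 above the shutdown price, P = MC gives Q = 15.
At P = €46 ≥ min AVC, set P = MC: Q = 10. The firm stays open but cuts output.

Output falls from 15 to 10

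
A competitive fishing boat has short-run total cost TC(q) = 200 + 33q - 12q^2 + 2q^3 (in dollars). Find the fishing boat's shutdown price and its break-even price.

Shutdown price = min AVC. AVC = 33 - 12q + 2q^2, with vertex at q = 3 and minimum $15.
ATC = 200/q + 33 - 12q + 2q^2. Setting dATC/dq = −200/q^2 − 12 + 4q = 0 gives q = 5 (since 4·5^3 − 12·5^2 = 200).
min ATC = 200/5 + 33 − 12·5 + 2·5^2 = $63. That is the break-even price.
For $15 ≤ P < $63 the firm produces at a loss; below $15 it shuts down.

Shutdown price = $15; break-even price = $63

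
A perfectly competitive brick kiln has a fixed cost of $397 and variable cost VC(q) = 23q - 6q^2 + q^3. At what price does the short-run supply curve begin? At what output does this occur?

$14 per unit, at q = 3

The firm shuts down when price falls below the minimum of average variable cost. AVC = VC/q = 23 - 6q + q^2.
dAVC/dq = -6 + 2q = 0 gives q = 3. min AVC = 23 - 6·3 + 3^2 = 14.
So the shutdown price is $14.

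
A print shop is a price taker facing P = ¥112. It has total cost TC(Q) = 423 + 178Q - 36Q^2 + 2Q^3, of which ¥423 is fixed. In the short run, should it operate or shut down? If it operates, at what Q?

Produce at Q = 11

From TC, MC = TC'(Q) = 178 - 72Q + 6Q^2 and AVC = VC/Q = 178 - 36Q + 2Q^2.
AVC hits its minimum where MC = AVC, at Q = 9, giving min AVC = 178 - 36·9 + 2·9^2 = ¥16.
Since P = ¥112 ≥ min AVC = ¥16, price covers variable cost and the firm should produce.
Solving P = MC: 66 - 72Q + 6Q^2 = 0 ⇒ Q = 1 or 11. On the upward-sloping branch, Q* = 11.
Check: AVC at Q = 11 is ¥24 ≤ P, so revenue covers variable cost.
Profit = P·Q − TC = 112·11 − 687 = ¥545.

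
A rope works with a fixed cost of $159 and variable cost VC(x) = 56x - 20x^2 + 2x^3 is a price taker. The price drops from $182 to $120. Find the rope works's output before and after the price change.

Output falls from 9 to 8

AVC = 56 - 20x + 2x^2, minimized at x = 5 where min AVC = $6. MC = 56 - 40x + 6x^2.
At P = $182 ≥ min AVC, set P = MC on the rising branch: x = 9.
At P = $120 ≥ min AVC, set P = MC: x = 8. The firm stays open but cuts output.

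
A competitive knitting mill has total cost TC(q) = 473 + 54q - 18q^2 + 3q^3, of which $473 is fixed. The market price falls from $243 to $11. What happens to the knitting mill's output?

MC = 54 - 36q + 9q^2; the shutdown threshold is min AVC = $27 (at q = 3).
At P = $243 ≥ min AVC, set P = MC on the rising branch: q = 7.
At P = $11 < min AVC = $27, price no longer covers variable cost at any output, so the firm shuts down: q = 0.

Output falls from 7 to 0 (the firm shuts down)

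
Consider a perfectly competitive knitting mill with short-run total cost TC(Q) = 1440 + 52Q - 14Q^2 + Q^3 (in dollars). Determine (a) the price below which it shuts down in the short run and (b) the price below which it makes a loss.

Shutdown price = $3; break-even price = $148

AVC = 52 - 14Q + Q^2; minimized at Q = 7, giving min AVC = $3. That is the shutdown price.
ATC = 1440/Q + 52 - 14Q + Q^2. Setting dATC/dQ = −1440/Q^2 − 14 + 2Q = 0 gives Q = 12 (since 2·12^3 − 14·12^2 = 1440).
min ATC = 1440/12 + 52 − 14·12 + 12^2 = $148. That is the break-even price.
For $3 ≤ P < $148 the firm produces at a loss; below $3 it shuts down.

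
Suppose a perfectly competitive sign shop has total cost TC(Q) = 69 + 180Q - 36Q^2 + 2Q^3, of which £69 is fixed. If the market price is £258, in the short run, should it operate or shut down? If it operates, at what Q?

Produce at Q = 13

From TC, MC = TC'(Q) = 180 - 72Q + 6Q^2 and AVC = VC/Q = 180 - 36Q + 2Q^2.
AVC is minimized where dAVC/dQ = -36 + 4Q = 0, at Q = 9; min AVC = 180 - 36·9 + 2·9^2 = £18.
P = £258 exceeds min AVC = £18, so the firm stays open.
P = MC gives -78 - 72Q + 6Q^2 = 0, with roots -1 and 13. Take the larger (rising MC): Q* = 13.
Check: AVC at Q = 13 is £50 ≤ P, so revenue covers variable cost.
Profit = P·Q − TC = 258·13 − 719 = £2635.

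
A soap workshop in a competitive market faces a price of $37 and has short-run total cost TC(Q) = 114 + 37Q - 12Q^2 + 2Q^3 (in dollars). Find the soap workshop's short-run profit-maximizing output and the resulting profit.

Profit = -$50 at Q = 4

AVC = 37 - 12Q + 2Q^2 has its minimum $19 at Q = 3; price $37 clears that bar, so the firm operates.
With MC = 37 - 24Q + 6Q^2, P = MC on the upward-sloping part at Q* = 4.
TR = 37·4 = 148. TC = 114 + 84 = 198. Profit = 148 − 198 = -$50.
By producing, the firm covers all variable cost plus $64 of fixed cost; shutting down would lose the full $114.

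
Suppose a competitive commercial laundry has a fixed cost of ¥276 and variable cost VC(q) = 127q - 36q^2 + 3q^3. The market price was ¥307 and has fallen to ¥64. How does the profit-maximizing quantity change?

Output falls from 10 to 7

MC = 127 - 72q + 9q^2; the shutdown threshold is min AVC = ¥19 (at q = 6).
At P = ¥307 ≥ min AVC, set P = MC on the rising branch: q = 10.
At P = ¥64 ≥ min AVC, set P = MC: q = 7. The firm stays open but cuts output.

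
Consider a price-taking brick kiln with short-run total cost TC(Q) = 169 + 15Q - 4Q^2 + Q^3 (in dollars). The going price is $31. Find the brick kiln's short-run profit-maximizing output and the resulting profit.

AVC = 15 - 4Q + Q^2 has its minimum $11 at Q = 2; price $31 clears that bar, so the firm operates.
With MC = 15 - 8Q + 3Q^2, P = MC on the upward-sloping part at Q* = 4.
TR = 31·4 = 124. TC = 169 + 60 = 229. Profit = 124 − 229 = -$105.
By producing, the firm covers all variable cost plus $64 of fixed cost; shutting down would lose the full $169.

Profit = -$105 at Q = 4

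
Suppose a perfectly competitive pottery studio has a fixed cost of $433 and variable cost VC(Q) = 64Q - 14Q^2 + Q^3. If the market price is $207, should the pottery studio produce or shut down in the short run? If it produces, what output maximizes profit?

Produce at Q = 13

Variable cost is VC = 64Q - 14Q^2 + Q^3, so AVC = VC/Q = 64 - 14Q + Q^2 and MC = dTC/dQ = 64 - 28Q + 3Q^2.
AVC hits its minimum where MC = AVC, at Q = 7, giving min AVC = 64 - 14·7 + 7^2 = $15.
Since P = $207 ≥ min AVC = $15, price covers variable cost and the firm should produce.
P = MC gives -143 - 28Q + 3Q^2 = 0, with roots -11/3 and 13. Take the larger (rising MC): Q* = 13.
Check: AVC at Q = 13 is $51 ≤ P, so revenue covers variable cost.
Profit = P·Q − TC = 207·13 − 1096 = $1595.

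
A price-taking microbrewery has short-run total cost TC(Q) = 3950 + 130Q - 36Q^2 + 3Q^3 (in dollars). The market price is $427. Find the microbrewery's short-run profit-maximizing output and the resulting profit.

Profit = -$320 at Q = 11

AVC = 130 - 36Q + 3Q^2 has its minimum $22 at Q = 6; price $427 clears that bar, so the firm operates.
With MC = 130 - 72Q + 9Q^2, P = MC on the upward-sloping part at Q* = 11.
TR = 427·11 = 4697. TC = 3950 + 1067 = 5017. Profit = 4697 − 5017 = -$320.
By producing, the firm covers all variable cost plus $3630 of fixed cost; shutting down would lose the full $3950.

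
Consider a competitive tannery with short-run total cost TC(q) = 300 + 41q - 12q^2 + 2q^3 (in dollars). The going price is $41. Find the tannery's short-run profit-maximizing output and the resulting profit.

Profit = -$236 at q = 4

AVC = 41 - 12q + 2q^2 has its minimum $23 at q = 3; price $41 clears that bar, so the firm operates.
With MC = 41 - 24q + 6q^2, P = MC on the upward-sloping part at q* = 4.
TR = 41·4 = 164. TC = 300 + 100 = 400. Profit = 164 − 400 = -$236.
That loss of $236 beats the $300 the firm would lose by shutting down; producing recovers $64 of fixed cost.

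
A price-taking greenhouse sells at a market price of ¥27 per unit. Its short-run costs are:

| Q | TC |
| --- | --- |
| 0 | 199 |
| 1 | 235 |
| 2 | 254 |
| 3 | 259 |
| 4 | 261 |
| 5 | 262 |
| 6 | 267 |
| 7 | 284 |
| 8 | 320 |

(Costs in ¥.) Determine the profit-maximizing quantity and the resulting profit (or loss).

Compute π = P·Q − TC at each output: Q=0: -199; Q=1: -208; Q=2: -200; Q=3: -178; Q=4: -153; Q=5: -127; Q=6: -105; Q=7: -95; Q=8: -104.
Profit is maximized at Q = 7. AVC there is 85/7 = ¥12.14 ≤ P, so producing beats shutting down (which would give -¥199).

Q = 7; profit = -¥95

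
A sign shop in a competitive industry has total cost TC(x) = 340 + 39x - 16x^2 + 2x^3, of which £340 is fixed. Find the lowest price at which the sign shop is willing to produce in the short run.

The firm shuts down when price falls below the minimum of average variable cost. AVC = VC/x = 39 - 16x + 2x^2.
dAVC/dx = -16 + 4x = 0 gives x = 4. min AVC = 39 - 16·4 + 2·4^2 = 7.
So the shutdown price is £7.

£7 per unit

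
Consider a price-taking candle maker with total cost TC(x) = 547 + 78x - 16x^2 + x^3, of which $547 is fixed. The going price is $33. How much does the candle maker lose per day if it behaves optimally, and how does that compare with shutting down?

AVC = 78 - 16x + x^2; min AVC = $14 at x = 8. Since P = $33 ≥ min AVC, the firm produces.
With MC = 78 - 32x + 3x^2, P = MC on the upward-sloping part at x* = 9.
TR = 33·9 = 297. TC = 547 + 135 = 682. Profit = 297 − 682 = -$385.
Shutting down would mean losing the fixed cost of $547, so operating at a loss of $385 is better by $162.

Profit = -$385 at x = 9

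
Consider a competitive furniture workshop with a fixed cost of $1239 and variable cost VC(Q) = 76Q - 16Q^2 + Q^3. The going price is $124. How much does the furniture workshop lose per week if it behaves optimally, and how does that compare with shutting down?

Profit = -$87 at Q = 12

AVC = 76 - 16Q + Q^2; min AVC = $12 at Q = 8. Since P = $124 ≥ min AVC, the firm produces.
MC = 76 - 32Q + 3Q^2. Setting P = MC and taking the root on the rising branch gives Q* = 12.
TR = 124·12 = 1488. TC = 1239 + 336 = 1575. Profit = 1488 − 1575 = -$87.
That loss of $87 beats the $1239 the firm would lose by shutting down; producing recovers $1152 of fixed cost.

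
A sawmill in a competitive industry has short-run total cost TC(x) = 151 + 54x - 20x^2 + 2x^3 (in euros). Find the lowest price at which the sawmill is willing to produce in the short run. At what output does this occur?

The shutdown price is the minimum of AVC. VC = 54x - 20x^2 + 2x^3, so AVC = 54 - 20x + 2x^2.
At the minimum of AVC, MC = AVC. MC = 54 - 40x + 6x^2; setting MC = AVC gives 4x^2 - 20x = 0, so x = 5. min AVC = 4.
For P < €4 the firm produces nothing.

€4 per unit, at x = 5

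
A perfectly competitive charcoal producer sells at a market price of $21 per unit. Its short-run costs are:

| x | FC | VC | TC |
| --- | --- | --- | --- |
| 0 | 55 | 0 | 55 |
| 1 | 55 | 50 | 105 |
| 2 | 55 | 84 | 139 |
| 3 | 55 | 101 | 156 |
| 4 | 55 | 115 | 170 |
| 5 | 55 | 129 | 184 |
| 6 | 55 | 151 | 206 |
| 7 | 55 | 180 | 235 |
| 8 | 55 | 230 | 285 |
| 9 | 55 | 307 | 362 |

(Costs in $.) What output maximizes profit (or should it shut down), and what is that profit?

Compute π = P·x − TC at each output: x=0: -55; x=1: -84; x=2: -97; x=3: -93; x=4: -86; x=5: -79; x=6: -80; x=7: -88; x=8: -117; x=9: -173.
Profit is highest at x = 0. Equivalently, the lowest AVC in the table is 151/6 ≈ $25.17 at x = 6, and P = $21 falls below it — price never covers variable cost, so the firm shuts down and loses only its fixed cost.

x = 0 (shut down); profit = -$55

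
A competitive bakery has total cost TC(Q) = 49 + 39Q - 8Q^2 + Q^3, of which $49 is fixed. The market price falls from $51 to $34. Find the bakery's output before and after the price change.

AVC = 39 - 8Q + Q^2, minimized at Q = 4 where min AVC = $23. MC = 39 - 16Q + 3Q^2.
With P = $51 above the shutdown price, P = MC gives Q = 6.
At P = $34 ≥ min AVC, set P = MC: Q = 5. The firm stays open but cuts output.

Output falls from 6 to 5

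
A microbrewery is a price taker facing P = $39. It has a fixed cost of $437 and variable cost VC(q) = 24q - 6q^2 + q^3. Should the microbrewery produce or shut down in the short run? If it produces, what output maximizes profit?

Produce at q = 5

Variable cost is VC = 24q - 6q^2 + q^3, so AVC = VC/q = 24 - 6q + q^2 and MC = dTC/dq = 24 - 12q + 3q^2.
AVC hits its minimum where MC = AVC, at q = 3, giving min AVC = 24 - 6·3 + 3^2 = $15.
Because $39 ≥ $15, revenue can cover variable cost; the firm operates.
Set P = MC: 39 = 24 - 12q + 3q^2 → -15 - 12q + 3q^2 = 0. The roots are q = -1 and q = 5; the profit-maximizing output is on the rising part of MC, so q* = 5.
Check: AVC at q = 5 is $19 ≤ P, so revenue covers variable cost.
Profit = P·q − TC = 39·5 − 532 = -$337, a loss, but smaller than the $437 fixed cost the firm would lose by shutting down.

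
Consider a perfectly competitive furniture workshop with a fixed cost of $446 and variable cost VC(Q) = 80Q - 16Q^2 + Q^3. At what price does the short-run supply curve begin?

The firm shuts down when price falls below the minimum of average variable cost. AVC = VC/Q = 80 - 16Q + Q^2.
dAVC/dQ = -16 + 2Q = 0 gives Q = 8. min AVC = 80 - 16·8 + 8^2 = 16.
So the shutdown price is $16.

$16 per unit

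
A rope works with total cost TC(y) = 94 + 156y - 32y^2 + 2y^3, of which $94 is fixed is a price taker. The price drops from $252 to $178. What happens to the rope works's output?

Output falls from 12 to 11

MC = 156 - 64y + 6y^2; the shutdown threshold is min AVC = $28 (at y = 8).
At P = $252 ≥ min AVC, set P = MC on the rising branch: y = 12.
At P = $178 ≥ min AVC, set P = MC: y = 11. The firm stays open but cuts output.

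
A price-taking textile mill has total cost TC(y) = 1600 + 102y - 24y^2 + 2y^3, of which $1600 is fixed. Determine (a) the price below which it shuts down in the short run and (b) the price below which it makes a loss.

AVC = 102 - 24y + 2y^2; minimized at y = 6, giving min AVC = $30. That is the shutdown price.
ATC = 1600/y + 102 - 24y + 2y^2. Setting dATC/dy = −1600/y^2 − 24 + 4y = 0 gives y = 10 (since 4·10^3 − 24·10^2 = 1600).
min ATC = 1600/10 + 102 − 24·10 + 2·10^2 = $222. That is the break-even price.
Between these two prices the firm operates at a loss; above $222 it earns a profit.

Shutdown price = $30; break-even price = $222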